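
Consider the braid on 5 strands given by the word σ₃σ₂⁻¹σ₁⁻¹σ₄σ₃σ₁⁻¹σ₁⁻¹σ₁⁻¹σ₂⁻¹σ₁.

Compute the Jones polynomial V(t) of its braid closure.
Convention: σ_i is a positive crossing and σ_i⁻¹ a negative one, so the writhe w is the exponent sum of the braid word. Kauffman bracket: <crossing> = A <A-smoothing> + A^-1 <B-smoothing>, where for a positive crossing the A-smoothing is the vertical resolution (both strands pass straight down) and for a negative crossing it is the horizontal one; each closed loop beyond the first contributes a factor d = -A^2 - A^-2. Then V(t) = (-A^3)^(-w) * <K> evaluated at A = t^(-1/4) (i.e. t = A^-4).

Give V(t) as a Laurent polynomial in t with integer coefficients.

t - 1 + 3*t^-1 - 4*t^-2 + 4*t^-3 - 4*t^-4 + 3*t^-5 - 2*t^-6 + t^-7

Derivation:
Braid: s3 s2^-1 s1^-1 s4 s3 s1^-1 s1^-1 s1^-1 s2^-1 s1 on 5 strands, 10 crossings.
Writhe w = (#positive) - (#negative) = 4 - 6 = -2.
Enumerate smoothing states for the bracket polynomial. There are 2^10 = 1024 states.
Smooth each crossing (0=||, 1=⌣⌢); contribution A^(Σ sign_k(1-2s_k)) * d^(L-1).
Tabulate the states by total A-exponent and number of loops L (A-exp: L × count):
  A^10: L=7 ×1
  A^8: L=6 ×10
  A^6: L=5 ×42, L=7 ×3
  A^4: L=4 ×95, L=6 ×24, L=8 ×1
  A^2: L=3 ×124, L=5 ×76, L=7 ×10
  A^0: L=2 ×90, L=4 ×126, L=6 ×35, L=8 ×1
  A^-2: L=1 ×28, L=3 ×116, L=5 ×61, L=7 ×5
  A^-4: L=2 ×50, L=4 ×60, L=6 ×10
  A^-6: L=1 ×5, L=3 ×29, L=5 ×11
  A^-8: L=2 ×4, L=4 ×6
  A^-10: L=3 ×1
Each group contributes A^e * Σ count * d^(L-1):
Powers of d = -A^2 - A^-2: d^2 = A^4 + 2 + A^-4; d^3 = -A^6 - 3*A^2 - 3*A^-2 - A^-6; d^4 = A^8 + 4*A^4 + 6 + 4*A^-4 + A^-8; d^5 = -A^10 - 5*A^6 - 10*A^2 - 10*A^-2 - 5*A^-6 - A^-10; d^6 = A^12 + 6*A^8 + 15*A^4 + 20 + 15*A^-4 + 6*A^-8 + A^-12; d^7 = -A^14 - 7*A^10 - 21*A^6 - 35*A^2 - 35*A^-2 - 21*A^-6 - 7*A^-10 - A^-14.
  A^10 * (d^6) = A^22 + 6*A^18 + 15*A^14 + 20*A^10 + 15*A^6 + 6*A^2 + A^-2
  A^8 * (10*d^5) = -10*A^18 - 50*A^14 - 100*A^10 - 100*A^6 - 50*A^2 - 10*A^-2
  A^6 * (42*d^4 + 3*d^6) = 3*A^18 + 60*A^14 + 213*A^10 + 312*A^6 + 213*A^2 + 60*A^-2 + 3*A^-6
  A^4 * (95*d^3 + 24*d^5 + d^7) = -A^18 - 31*A^14 - 236*A^10 - 560*A^6 - 560*A^2 - 236*A^-2 - 31*A^-6 - A^-10
  A^2 * (124*d^2 + 76*d^4 + 10*d^6) = 10*A^14 + 136*A^10 + 578*A^6 + 904*A^2 + 578*A^-2 + 136*A^-6 + 10*A^-10
  A^0 * (90*d + 126*d^3 + 35*d^5 + d^7) = -A^14 - 42*A^10 - 322*A^6 - 853*A^2 - 853*A^-2 - 322*A^-6 - 42*A^-10 - A^-14
  A^-2 * (28 + 116*d^2 + 61*d^4 + 5*d^6) = 5*A^10 + 91*A^6 + 435*A^2 + 726*A^-2 + 435*A^-6 + 91*A^-10 + 5*A^-14
  A^-4 * (50*d + 60*d^3 + 10*d^5) = -10*A^6 - 110*A^2 - 330*A^-2 - 330*A^-6 - 110*A^-10 - 10*A^-14
  A^-6 * (5 + 29*d^2 + 11*d^4) = 11*A^2 + 73*A^-2 + 129*A^-6 + 73*A^-10 + 11*A^-14
  A^-8 * (4*d + 6*d^3) = -6*A^-2 - 22*A^-6 - 22*A^-10 - 6*A^-14
  A^-10 * (d^2) = A^-6 + 2*A^-10 + A^-14
Summing the groups: <K> = A^22 - 2*A^18 + 3*A^14 - 4*A^10 + 4*A^6 - 4*A^2 + 3*A^-2 - A^-6 + A^-10
Normalise by the writhe: (-A^3)^(-w) = (-A^3)^(2) = A^6, so f(A) = A^6 * <K> = A^28 - 2*A^24 + 3*A^20 - 4*A^16 + 4*A^12 - 4*A^8 + 3*A^4 - 1 + A^-4.
Substitute A = t^(-1/4), i.e. A^e → t^(-e/4): V(t) = t - 1 + 3*t^-1 - 4*t^-2 + 4*t^-3 - 4*t^-4 + 3*t^-5 - 2*t^-6 + t^-7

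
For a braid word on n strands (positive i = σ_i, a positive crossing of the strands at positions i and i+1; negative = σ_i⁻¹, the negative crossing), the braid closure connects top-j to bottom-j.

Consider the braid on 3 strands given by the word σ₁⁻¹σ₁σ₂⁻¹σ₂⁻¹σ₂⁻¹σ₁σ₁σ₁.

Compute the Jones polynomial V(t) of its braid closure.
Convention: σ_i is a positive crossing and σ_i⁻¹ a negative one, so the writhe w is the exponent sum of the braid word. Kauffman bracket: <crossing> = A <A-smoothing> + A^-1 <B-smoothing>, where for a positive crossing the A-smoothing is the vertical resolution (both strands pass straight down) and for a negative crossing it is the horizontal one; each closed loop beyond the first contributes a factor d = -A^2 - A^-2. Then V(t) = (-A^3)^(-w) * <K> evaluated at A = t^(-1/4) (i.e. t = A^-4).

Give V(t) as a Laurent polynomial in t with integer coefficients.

-t^3 + t^2 - t + 3 - t^-1 + t^-2 - t^-3

Derivation:
The presented braid s1^-1 s1 s2^-1 s2^-1 s2^-1 s1 s1 s1 on 3 strands reduces by inverse Markov moves (closure unchanged at each step):
  Deconjugate: the word is γ·β·γ⁻¹ with γ = s1^-1 (prefix) and γ⁻¹ = s1 (suffix); strip both.
Reduced to β = s1 s2^-1 s2^-1 s2^-1 s1 s1 on 3 strands, 6 crossings.
Compute on β:
Braid: s1 s2^-1 s2^-1 s2^-1 s1 s1 on 3 strands, 6 crossings.
Writhe w = (#positive) - (#negative) = 3 - 3 = 0.
State-sum expansion of <K>. There are 2^6 = 64 states.
Smooth each crossing (0=||, 1=⌣⌢); contribution A^(Σ sign_k(1-2s_k)) * d^(L-1).
Tabulate the states by total A-exponent and number of loops L (A-exp: L × count):
  A^6: L=4 ×1
  A^4: L=3 ×6
  A^2: L=2 ×12, L=4 ×3
  A^0: L=1 ×9, L=3 ×10, L=5 ×1
  A^-2: L=2 ×12, L=4 ×3
  A^-4: L=3 ×6
  A^-6: L=4 ×1
Each group contributes A^e * Σ count * d^(L-1):
Powers of d = -A^2 - A^-2: d^2 = A^4 + 2 + A^-4; d^3 = -A^6 - 3*A^2 - 3*A^-2 - A^-6; d^4 = A^8 + 4*A^4 + 6 + 4*A^-4 + A^-8.
  A^6 * (d^3) = -A^12 - 3*A^8 - 3*A^4 - 1
  A^4 * (6*d^2) = 6*A^8 + 12*A^4 + 6
  A^2 * (12*d + 3*d^3) = -3*A^8 - 21*A^4 - 21 - 3*A^-4
  A^0 * (9 + 10*d^2 + d^4) = A^8 + 14*A^4 + 35 + 14*A^-4 + A^-8
  A^-2 * (12*d + 3*d^3) = -3*A^4 - 21 - 21*A^-4 - 3*A^-8
  A^-4 * (6*d^2) = 6 + 12*A^-4 + 6*A^-8
  A^-6 * (d^3) = -1 - 3*A^-4 - 3*A^-8 - A^-12
Summing the groups: <K> = -A^12 + A^8 - A^4 + 3 - A^-4 + A^-8 - A^-12
Normalise by the writhe: (-A^3)^(-w) = (-A^3)^(0) = 1, so f(A) = 1 * <K> = -A^12 + A^8 - A^4 + 3 - A^-4 + A^-8 - A^-12.
Substitute A = t^(-1/4), i.e. A^e → t^(-e/4): V(t) = -t^3 + t^2 - t + 3 - t^-1 + t^-2 - t^-3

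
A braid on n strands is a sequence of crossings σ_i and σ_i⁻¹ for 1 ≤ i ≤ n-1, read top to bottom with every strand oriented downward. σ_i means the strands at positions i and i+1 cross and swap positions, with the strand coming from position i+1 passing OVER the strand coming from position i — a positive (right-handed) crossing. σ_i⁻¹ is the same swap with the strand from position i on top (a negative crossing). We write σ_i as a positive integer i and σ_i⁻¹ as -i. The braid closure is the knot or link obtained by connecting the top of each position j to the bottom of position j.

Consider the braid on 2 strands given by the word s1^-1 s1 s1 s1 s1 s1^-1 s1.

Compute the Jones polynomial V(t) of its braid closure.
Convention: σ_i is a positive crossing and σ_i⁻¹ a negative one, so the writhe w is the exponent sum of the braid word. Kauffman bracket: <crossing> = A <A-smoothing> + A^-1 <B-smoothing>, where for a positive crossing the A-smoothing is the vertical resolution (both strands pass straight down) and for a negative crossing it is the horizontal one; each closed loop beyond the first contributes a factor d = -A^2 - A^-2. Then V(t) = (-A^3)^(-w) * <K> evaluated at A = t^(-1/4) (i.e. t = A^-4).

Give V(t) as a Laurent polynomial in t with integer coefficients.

-t^4 + t^3 + t

Derivation:
The presented braid s1^-1 s1 s1 s1 s1 s1^-1 s1 on 2 strands reduces by inverse Markov moves (closure unchanged at each step):
  Deconjugate: the word is γ·β·γ⁻¹ with γ = s1^-1 s1 (prefix) and γ⁻¹ = s1^-1 s1 (suffix); strip both.
Reduced to β = s1 s1 s1 on 2 strands, 3 crossings.
Compute on β:
Braid: s1 s1 s1 on 2 strands, 3 crossings.
Writhe w = (#positive) - (#negative) = 3 - 0 = 3.
Computing the Kauffman bracket via state sum. There are 2^3 = 8 states.
Each crossing splits two ways (0=vertical, 1=horizontal). The state's weight is A^(#A-smoothings - #B-smoothings) * d^(loops - 1).
  state 000: A-exp=+3, loops=2, term = A^3 * d^1
  state 001: A-exp=+1, loops=1, term = A^1 * d^0
  state 010: A-exp=+1, loops=1, term = A^1 * d^0
  state 011: A-exp=-1, loops=2, term = A^-1 * d^1
  state 100: A-exp=+1, loops=1, term = A^1 * d^0
  state 101: A-exp=-1, loops=2, term = A^-1 * d^1
  state 110: A-exp=-1, loops=2, term = A^-1 * d^1
  state 111: A-exp=-3, loops=3, term = A^-3 * d^2
Collect the terms by A-exponent (count of states per loop number):
Powers of d = -A^2 - A^-2: d^2 = A^4 + 2 + A^-4.
  A^3 * (d) = -A^5 - A
  A^1 * (3) = 3*A
  A^-1 * (3*d) = -3*A - 3*A^-3
  A^-3 * (d^2) = A + 2*A^-3 + A^-7
Summing the groups: <K> = -A^5 - A^-3 + A^-7
Normalise by the writhe: (-A^3)^(-w) = (-A^3)^(-3) = -A^-9, so f(A) = -A^-9 * <K> = A^-4 + A^-12 - A^-16.
Substitute A = t^(-1/4), i.e. A^e → t^(-e/4): V(t) = -t^4 + t^3 + t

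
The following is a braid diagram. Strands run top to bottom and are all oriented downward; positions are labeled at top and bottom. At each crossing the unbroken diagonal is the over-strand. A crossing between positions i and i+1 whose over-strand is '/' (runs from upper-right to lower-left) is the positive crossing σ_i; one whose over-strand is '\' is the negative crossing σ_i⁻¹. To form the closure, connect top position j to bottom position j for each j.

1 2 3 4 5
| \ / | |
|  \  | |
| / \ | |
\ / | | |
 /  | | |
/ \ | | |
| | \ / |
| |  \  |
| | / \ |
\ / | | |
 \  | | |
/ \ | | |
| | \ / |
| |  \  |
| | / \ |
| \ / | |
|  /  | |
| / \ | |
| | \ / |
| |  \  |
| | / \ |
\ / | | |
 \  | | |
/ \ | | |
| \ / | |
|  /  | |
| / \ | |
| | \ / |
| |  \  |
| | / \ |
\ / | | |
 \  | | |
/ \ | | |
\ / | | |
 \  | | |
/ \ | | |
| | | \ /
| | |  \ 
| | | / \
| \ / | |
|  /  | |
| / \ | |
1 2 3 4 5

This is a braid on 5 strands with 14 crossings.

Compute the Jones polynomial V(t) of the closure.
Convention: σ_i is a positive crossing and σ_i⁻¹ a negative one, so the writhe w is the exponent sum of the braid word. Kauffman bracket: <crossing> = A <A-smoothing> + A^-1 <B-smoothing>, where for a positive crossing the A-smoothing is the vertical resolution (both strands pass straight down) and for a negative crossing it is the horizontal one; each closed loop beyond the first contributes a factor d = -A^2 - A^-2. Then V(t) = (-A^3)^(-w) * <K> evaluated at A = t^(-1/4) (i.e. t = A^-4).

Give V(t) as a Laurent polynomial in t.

1 - 2*t^-1 + 4*t^-2 - 5*t^-3 + 7*t^-4 - 7*t^-5 + 6*t^-6 - 5*t^-7 + 3*t^-8 - t^-9

Derivation:
Reading the diagram top to bottom ('/'-over between positions i,i+1 = s_i, '\'-over = s_i^-1): braid word = s2^-1 s1 s3^-1 s1^-1 s3^-1 s2 s3^-1 s1^-1 s2 s3^-1 s1^-1 s1^-1 s4^-1 s2.
The presented braid s2^-1 s1 s3^-1 s1^-1 s3^-1 s2 s3^-1 s1^-1 s2 s3^-1 s1^-1 s1^-1 s4^-1 s2 on 5 strands reduces by inverse Markov moves (closure unchanged at each step):
  Deconjugate: the word is γ·β·γ⁻¹ with γ = s2^-1 (prefix) and γ⁻¹ = s2 (suffix); strip both.
  Destabilize: the word has the form β·s4^-1 where s4^-1 occurs only as the final letter (β ∈ B_4); drop it and the last strand → 4 strands.
  Deconjugate: the word is γ·β·γ⁻¹ with γ = s1 (prefix) and γ⁻¹ = s1^-1 (suffix); strip both.
Reduced to β = s3^-1 s1^-1 s3^-1 s2 s3^-1 s1^-1 s2 s3^-1 s1^-1 on 4 strands, 9 crossings.
Compute on β:
Braid: s3^-1 s1^-1 s3^-1 s2 s3^-1 s1^-1 s2 s3^-1 s1^-1 on 4 strands, 9 crossings.
Writhe w = (#positive) - (#negative) = 2 - 7 = -5.
Computing the Kauffman bracket via state sum. There are 2^9 = 512 states.
Smooth each crossing (0=||, 1=⌣⌢); contribution A^(Σ sign_k(1-2s_k)) * d^(L-1).
Tabulate the states by total A-exponent and number of loops L (A-exp: L × count):
  A^9: L=7 ×1
  A^7: L=6 ×9
  A^5: L=5 ×36
  A^3: L=4 ×83, L=6 ×1
  A^1: L=3 ×118, L=5 ×8
  A^-1: L=2 ×100, L=4 ×26
  A^-3: L=1 ×41, L=3 ×42, L=5 ×1
  A^-5: L=2 ×31, L=4 ×5
  A^-7: L=3 ×9
  A^-9: L=4 ×1
Each group contributes A^e * Σ count * d^(L-1):
Powers of d = -A^2 - A^-2: d^2 = A^4 + 2 + A^-4; d^3 = -A^6 - 3*A^2 - 3*A^-2 - A^-6; d^4 = A^8 + 4*A^4 + 6 + 4*A^-4 + A^-8; d^5 = -A^10 - 5*A^6 - 10*A^2 - 10*A^-2 - 5*A^-6 - A^-10; d^6 = A^12 + 6*A^8 + 15*A^4 + 20 + 15*A^-4 + 6*A^-8 + A^-12.
  A^9 * (d^6) = A^21 + 6*A^17 + 15*A^13 + 20*A^9 + 15*A^5 + 6*A + A^-3
  A^7 * (9*d^5) = -9*A^17 - 45*A^13 - 90*A^9 - 90*A^5 - 45*A - 9*A^-3
  A^5 * (36*d^4) = 36*A^13 + 144*A^9 + 216*A^5 + 144*A + 36*A^-3
  A^3 * (83*d^3 + d^5) = -A^13 - 88*A^9 - 259*A^5 - 259*A - 88*A^-3 - A^-7
  A^1 * (118*d^2 + 8*d^4) = 8*A^9 + 150*A^5 + 284*A + 150*A^-3 + 8*A^-7
  A^-1 * (100*d + 26*d^3) = -26*A^5 - 178*A - 178*A^-3 - 26*A^-7
  A^-3 * (41 + 42*d^2 + d^4) = A^5 + 46*A + 131*A^-3 + 46*A^-7 + A^-11
  A^-5 * (31*d + 5*d^3) = -5*A - 46*A^-3 - 46*A^-7 - 5*A^-11
  A^-7 * (9*d^2) = 9*A^-3 + 18*A^-7 + 9*A^-11
  A^-9 * (d^3) = -A^-3 - 3*A^-7 - 3*A^-11 - A^-15
Summing the groups: <K> = A^21 - 3*A^17 + 5*A^13 - 6*A^9 + 7*A^5 - 7*A + 5*A^-3 - 4*A^-7 + 2*A^-11 - A^-15
Normalise by the writhe: (-A^3)^(-w) = (-A^3)^(5) = -A^15, so f(A) = -A^15 * <K> = -A^36 + 3*A^32 - 5*A^28 + 6*A^24 - 7*A^20 + 7*A^16 - 5*A^12 + 4*A^8 - 2*A^4 + 1.
Substitute A = t^(-1/4), i.e. A^e → t^(-e/4): V(t) = 1 - 2*t^-1 + 4*t^-2 - 5*t^-3 + 7*t^-4 - 7*t^-5 + 6*t^-6 - 5*t^-7 + 3*t^-8 - t^-9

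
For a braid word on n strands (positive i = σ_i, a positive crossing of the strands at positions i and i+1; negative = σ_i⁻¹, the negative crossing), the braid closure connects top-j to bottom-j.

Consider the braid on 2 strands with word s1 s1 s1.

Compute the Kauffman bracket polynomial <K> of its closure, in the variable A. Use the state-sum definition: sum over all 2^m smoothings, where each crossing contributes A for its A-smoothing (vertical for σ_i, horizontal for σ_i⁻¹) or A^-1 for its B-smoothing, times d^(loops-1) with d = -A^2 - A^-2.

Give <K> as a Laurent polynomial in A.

-A^5 - A^-3 + A^-7

Derivation:
Braid: s1 s1 s1 on 2 strands, 3 crossings.
Writhe w = (#positive) - (#negative) = 3 - 0 = 3.
Enumerate smoothing states for the bracket polynomial. There are 2^3 = 8 states.
Each crossing splits two ways (0=vertical, 1=horizontal). The state's weight is A^(#A-smoothings - #B-smoothings) * d^(loops - 1).
  state 000: A-exp=+3, loops=2, term = A^3 * d^1
  state 001: A-exp=+1, loops=1, term = A^1 * d^0
  state 010: A-exp=+1, loops=1, term = A^1 * d^0
  state 011: A-exp=-1, loops=2, term = A^-1 * d^1
  state 100: A-exp=+1, loops=1, term = A^1 * d^0
  state 101: A-exp=-1, loops=2, term = A^-1 * d^1
  state 110: A-exp=-1, loops=2, term = A^-1 * d^1
  state 111: A-exp=-3, loops=3, term = A^-3 * d^2
Collect the terms by A-exponent (count of states per loop number):
Powers of d = -A^2 - A^-2: d^2 = A^4 + 2 + A^-4.
  A^3 * (d) = -A^5 - A
  A^1 * (3) = 3*A
  A^-1 * (3*d) = -3*A - 3*A^-3
  A^-3 * (d^2) = A + 2*A^-3 + A^-7
Summing the groups: <K> = -A^5 - A^-3 + A^-7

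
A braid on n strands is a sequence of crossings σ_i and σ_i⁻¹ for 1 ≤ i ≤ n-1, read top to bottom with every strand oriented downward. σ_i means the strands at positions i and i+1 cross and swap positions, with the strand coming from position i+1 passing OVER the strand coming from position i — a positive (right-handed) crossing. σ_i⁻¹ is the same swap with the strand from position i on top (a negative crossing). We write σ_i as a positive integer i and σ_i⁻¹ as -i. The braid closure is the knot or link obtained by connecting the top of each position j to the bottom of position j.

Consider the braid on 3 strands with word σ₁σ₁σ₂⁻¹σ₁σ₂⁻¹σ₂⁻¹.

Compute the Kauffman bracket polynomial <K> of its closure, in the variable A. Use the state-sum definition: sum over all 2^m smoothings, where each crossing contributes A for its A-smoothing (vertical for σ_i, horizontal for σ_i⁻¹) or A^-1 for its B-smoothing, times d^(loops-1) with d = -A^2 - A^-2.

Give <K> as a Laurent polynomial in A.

-A^12 + 2*A^8 - 2*A^4 + 3 - 2*A^-4 + 2*A^-8 - A^-12

Derivation:
Braid: s1 s1 s2^-1 s1 s2^-1 s2^-1 on 3 strands, 6 crossings.
Writhe w = (#positive) - (#negative) = 3 - 3 = 0.
State-sum expansion of <K>. There are 2^6 = 64 states.
Smooth each crossing (0=||, 1=⌣⌢); contribution A^(Σ sign_k(1-2s_k)) * d^(L-1).
Tabulate the states by total A-exponent and number of loops L (A-exp: L × count):
  A^6: L=4 ×1
  A^4: L=3 ×6
  A^2: L=2 ×14, L=4 ×1
  A^0: L=1 ×13, L=3 ×7
  A^-2: L=2 ×14, L=4 ×1
  A^-4: L=3 ×6
  A^-6: L=4 ×1
Each group contributes A^e * Σ count * d^(L-1):
Powers of d = -A^2 - A^-2: d^2 = A^4 + 2 + A^-4; d^3 = -A^6 - 3*A^2 - 3*A^-2 - A^-6.
  A^6 * (d^3) = -A^12 - 3*A^8 - 3*A^4 - 1
  A^4 * (6*d^2) = 6*A^8 + 12*A^4 + 6
  A^2 * (14*d + d^3) = -A^8 - 17*A^4 - 17 - A^-4
  A^0 * (13 + 7*d^2) = 7*A^4 + 27 + 7*A^-4
  A^-2 * (14*d + d^3) = -A^4 - 17 - 17*A^-4 - A^-8
  A^-4 * (6*d^2) = 6 + 12*A^-4 + 6*A^-8
  A^-6 * (d^3) = -1 - 3*A^-4 - 3*A^-8 - A^-12
Summing the groups: <K> = -A^12 + 2*A^8 - 2*A^4 + 3 - 2*A^-4 + 2*A^-8 - A^-12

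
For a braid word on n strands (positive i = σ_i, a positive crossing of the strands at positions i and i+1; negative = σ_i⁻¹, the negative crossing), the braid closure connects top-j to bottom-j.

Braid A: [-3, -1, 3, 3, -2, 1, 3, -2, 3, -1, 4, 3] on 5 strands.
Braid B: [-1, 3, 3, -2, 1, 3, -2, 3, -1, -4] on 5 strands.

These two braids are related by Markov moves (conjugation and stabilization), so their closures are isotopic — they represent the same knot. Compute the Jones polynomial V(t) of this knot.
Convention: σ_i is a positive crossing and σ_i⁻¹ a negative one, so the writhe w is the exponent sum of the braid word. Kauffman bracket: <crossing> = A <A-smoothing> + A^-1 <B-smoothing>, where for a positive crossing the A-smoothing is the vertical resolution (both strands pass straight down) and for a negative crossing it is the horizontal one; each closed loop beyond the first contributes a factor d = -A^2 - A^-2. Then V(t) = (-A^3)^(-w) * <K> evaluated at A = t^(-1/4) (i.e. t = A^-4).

t^5 - 2*t^4 + 3*t^3 - 3*t^2 + 3*t - 3 + 2*t^-1 - t^-2 + t^-3

Derivation:
Markov-equivalent braids have isotopic closures, hence identical knot invariants. Strip the Markov moves from each word to reach a common short braid β, then compute V(t) once on β.
Braid A: s3^-1 s1^-1 s3 s3 s2^-1 s1 s3 s2^-1 s3 s1^-1 s4 s3 on 5 strands reduces by inverse Markov moves (closure unchanged at each step):
  Deconjugate: the word is γ·β·γ⁻¹ with γ = s3^-1 (prefix) and γ⁻¹ = s3 (suffix); strip both.
  Destabilize: the word has the form β·s4 where s4 occurs only as the final letter (β ∈ B_4); drop it and the last strand → 4 strands.
Reduced to β = s1^-1 s3 s3 s2^-1 s1 s3 s2^-1 s3 s1^-1 on 4 strands, 9 crossings.
Braid B: s1^-1 s3 s3 s2^-1 s1 s3 s2^-1 s3 s1^-1 s4^-1 on 5 strands reduces by inverse Markov moves (closure unchanged at each step):
  Destabilize: the word has the form β·s4^-1 where s4^-1 occurs only as the final letter (β ∈ B_4); drop it and the last strand → 4 strands.
Reduced to β = s1^-1 s3 s3 s2^-1 s1 s3 s2^-1 s3 s1^-1 on 4 strands, 9 crossings.
Both give the same β = s1^-1 s3 s3 s2^-1 s1 s3 s2^-1 s3 s1^-1 on 4 strands, so one state sum suffices:
Braid: s1^-1 s3 s3 s2^-1 s1 s3 s2^-1 s3 s1^-1 on 4 strands, 9 crossings.
Writhe w = (#positive) - (#negative) = 5 - 4 = 1.
Computing the Kauffman bracket via state sum. There are 2^9 = 512 states.
Smooth each crossing (0=||, 1=⌣⌢); contribution A^(Σ sign_k(1-2s_k)) * d^(L-1).
Tabulate the states by total A-exponent and number of loops L (A-exp: L × count):
  A^9: L=4 ×1
  A^7: L=3 ×9
  A^5: L=2 ×29, L=4 ×7
  A^3: L=1 ×30, L=3 ×52, L=5 ×2
  A^1: L=2 ×83, L=4 ×43
  A^-1: L=1 ×11, L=3 ×93, L=5 ×22
  A^-3: L=2 ×19, L=4 ×58, L=6 ×7
  A^-5: L=3 ×15, L=5 ×20, L=7 ×1
  A^-7: L=4 ×6, L=6 ×3
  A^-9: L=5 ×1
Each group contributes A^e * Σ count * d^(L-1):
Powers of d = -A^2 - A^-2: d^2 = A^4 + 2 + A^-4; d^3 = -A^6 - 3*A^2 - 3*A^-2 - A^-6; d^4 = A^8 + 4*A^4 + 6 + 4*A^-4 + A^-8; d^5 = -A^10 - 5*A^6 - 10*A^2 - 10*A^-2 - 5*A^-6 - A^-10; d^6 = A^12 + 6*A^8 + 15*A^4 + 20 + 15*A^-4 + 6*A^-8 + A^-12.
  A^9 * (d^3) = -A^15 - 3*A^11 - 3*A^7 - A^3
  A^7 * (9*d^2) = 9*A^11 + 18*A^7 + 9*A^3
  A^5 * (29*d + 7*d^3) = -7*A^11 - 50*A^7 - 50*A^3 - 7*A^-1
  A^3 * (30 + 52*d^2 + 2*d^4) = 2*A^11 + 60*A^7 + 146*A^3 + 60*A^-1 + 2*A^-5
  A^1 * (83*d + 43*d^3) = -43*A^7 - 212*A^3 - 212*A^-1 - 43*A^-5
  A^-1 * (11 + 93*d^2 + 22*d^4) = 22*A^7 + 181*A^3 + 329*A^-1 + 181*A^-5 + 22*A^-9
  A^-3 * (19*d + 58*d^3 + 7*d^5) = -7*A^7 - 93*A^3 - 263*A^-1 - 263*A^-5 - 93*A^-9 - 7*A^-13
  A^-5 * (15*d^2 + 20*d^4 + d^6) = A^7 + 26*A^3 + 110*A^-1 + 170*A^-5 + 110*A^-9 + 26*A^-13 + A^-17
  A^-7 * (6*d^3 + 3*d^5) = -3*A^3 - 21*A^-1 - 48*A^-5 - 48*A^-9 - 21*A^-13 - 3*A^-17
  A^-9 * (d^4) = A^-1 + 4*A^-5 + 6*A^-9 + 4*A^-13 + A^-17
Summing the groups: <K> = -A^15 + A^11 - 2*A^7 + 3*A^3 - 3*A^-1 + 3*A^-5 - 3*A^-9 + 2*A^-13 - A^-17
Normalise by the writhe: (-A^3)^(-w) = (-A^3)^(-1) = -A^-3, so f(A) = -A^-3 * <K> = A^12 - A^8 + 2*A^4 - 3 + 3*A^-4 - 3*A^-8 + 3*A^-12 - 2*A^-16 + A^-20.
Substitute A = t^(-1/4), i.e. A^e → t^(-e/4): V(t) = t^5 - 2*t^4 + 3*t^3 - 3*t^2 + 3*t - 3 + 2*t^-1 - t^-2 + t^-3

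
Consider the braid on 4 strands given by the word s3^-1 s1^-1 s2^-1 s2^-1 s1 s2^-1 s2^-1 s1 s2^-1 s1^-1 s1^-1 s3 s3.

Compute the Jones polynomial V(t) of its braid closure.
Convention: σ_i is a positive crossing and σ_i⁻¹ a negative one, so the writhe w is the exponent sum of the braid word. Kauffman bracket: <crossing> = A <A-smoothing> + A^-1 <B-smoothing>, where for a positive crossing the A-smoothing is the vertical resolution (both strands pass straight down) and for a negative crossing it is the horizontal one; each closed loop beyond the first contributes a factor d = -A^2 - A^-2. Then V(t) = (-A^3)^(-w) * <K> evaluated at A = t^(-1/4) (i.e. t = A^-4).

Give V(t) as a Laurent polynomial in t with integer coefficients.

The presented braid s3^-1 s1^-1 s2^-1 s2^-1 s1 s2^-1 s2^-1 s1 s2^-1 s1^-1 s1^-1 s3 s3 on 4 strands reduces by inverse Markov moves (closure unchanged at each step):
  Deconjugate: the word is γ·β·γ⁻¹ with γ = s3^-1 (prefix) and γ⁻¹ = s3 (suffix); strip both.
  Destabilize: the word has the form β·s3 where s3 occurs only as the final letter (β ∈ B_3); drop it and the last strand → 3 strands.
Reduced to β = s1^-1 s2^-1 s2^-1 s1 s2^-1 s2^-1 s1 s2^-1 s1^-1 s1^-1 on 3 strands, 10 crossings.
Compute on β:
Braid: s1^-1 s2^-1 s2^-1 s1 s2^-1 s2^-1 s1 s2^-1 s1^-1 s1^-1 on 3 strands, 10 crossings.
Writhe w = (#positive) - (#negative) = 2 - 8 = -6.
State-sum expansion of <K>. There are 2^10 = 1024 states.
Smooth each crossing (0=||, 1=⌣⌢); contribution A^(Σ sign_k(1-2s_k)) * d^(L-1).
Tabulate the states by total A-exponent and number of loops L (A-exp: L × count):
  A^10: L=7 ×1
  A^8: L=6 ×10
  A^6: L=5 ×44, L=7 ×1
  A^4: L=4 ×110, L=6 ×10
  A^2: L=3 ×166, L=5 ×44
  A^0: L=2 ×144, L=4 ×106, L=6 ×2
  A^-2: L=1 ×57, L=3 ×140, L=5 ×13
  A^-4: L=2 ×91, L=4 ×28, L=6 ×1
  A^-6: L=1 ×16, L=3 ×26, L=5 ×3
  A^-8: L=2 ×7, L=4 ×3
  A^-10: L=3 ×1
Each group contributes A^e * Σ count * d^(L-1):
Powers of d = -A^2 - A^-2: d^2 = A^4 + 2 + A^-4; d^3 = -A^6 - 3*A^2 - 3*A^-2 - A^-6; d^4 = A^8 + 4*A^4 + 6 + 4*A^-4 + A^-8; d^5 = -A^10 - 5*A^6 - 10*A^2 - 10*A^-2 - 5*A^-6 - A^-10; d^6 = A^12 + 6*A^8 + 15*A^4 + 20 + 15*A^-4 + 6*A^-8 + A^-12.
  A^10 * (d^6) = A^22 + 6*A^18 + 15*A^14 + 20*A^10 + 15*A^6 + 6*A^2 + A^-2
  A^8 * (10*d^5) = -10*A^18 - 50*A^14 - 100*A^10 - 100*A^6 - 50*A^2 - 10*A^-2
  A^6 * (44*d^4 + d^6) = A^18 + 50*A^14 + 191*A^10 + 284*A^6 + 191*A^2 + 50*A^-2 + A^-6
  A^4 * (110*d^3 + 10*d^5) = -10*A^14 - 160*A^10 - 430*A^6 - 430*A^2 - 160*A^-2 - 10*A^-6
  A^2 * (166*d^2 + 44*d^4) = 44*A^10 + 342*A^6 + 596*A^2 + 342*A^-2 + 44*A^-6
  A^0 * (144*d + 106*d^3 + 2*d^5) = -2*A^10 - 116*A^6 - 482*A^2 - 482*A^-2 - 116*A^-6 - 2*A^-10
  A^-2 * (57 + 140*d^2 + 13*d^4) = 13*A^6 + 192*A^2 + 415*A^-2 + 192*A^-6 + 13*A^-10
  A^-4 * (91*d + 28*d^3 + d^5) = -A^6 - 33*A^2 - 185*A^-2 - 185*A^-6 - 33*A^-10 - A^-14
  A^-6 * (16 + 26*d^2 + 3*d^4) = 3*A^2 + 38*A^-2 + 86*A^-6 + 38*A^-10 + 3*A^-14
  A^-8 * (7*d + 3*d^3) = -3*A^-2 - 16*A^-6 - 16*A^-10 - 3*A^-14
  A^-10 * (d^2) = A^-6 + 2*A^-10 + A^-14
Summing the groups: <K> = A^22 - 3*A^18 + 5*A^14 - 7*A^10 + 7*A^6 - 7*A^2 + 6*A^-2 - 3*A^-6 + 2*A^-10
Normalise by the writhe: (-A^3)^(-w) = (-A^3)^(6) = A^18, so f(A) = A^18 * <K> = A^40 - 3*A^36 + 5*A^32 - 7*A^28 + 7*A^24 - 7*A^20 + 6*A^16 - 3*A^12 + 2*A^8.
Substitute A = t^(-1/4), i.e. A^e → t^(-e/4): V(t) = 2*t^-2 - 3*t^-3 + 6*t^-4 - 7*t^-5 + 7*t^-6 - 7*t^-7 + 5*t^-8 - 3*t^-9 + t^-10

Answer: 2*t^-2 - 3*t^-3 + 6*t^-4 - 7*t^-5 + 7*t^-6 - 7*t^-7 + 5*t^-8 - 3*t^-9 + t^-10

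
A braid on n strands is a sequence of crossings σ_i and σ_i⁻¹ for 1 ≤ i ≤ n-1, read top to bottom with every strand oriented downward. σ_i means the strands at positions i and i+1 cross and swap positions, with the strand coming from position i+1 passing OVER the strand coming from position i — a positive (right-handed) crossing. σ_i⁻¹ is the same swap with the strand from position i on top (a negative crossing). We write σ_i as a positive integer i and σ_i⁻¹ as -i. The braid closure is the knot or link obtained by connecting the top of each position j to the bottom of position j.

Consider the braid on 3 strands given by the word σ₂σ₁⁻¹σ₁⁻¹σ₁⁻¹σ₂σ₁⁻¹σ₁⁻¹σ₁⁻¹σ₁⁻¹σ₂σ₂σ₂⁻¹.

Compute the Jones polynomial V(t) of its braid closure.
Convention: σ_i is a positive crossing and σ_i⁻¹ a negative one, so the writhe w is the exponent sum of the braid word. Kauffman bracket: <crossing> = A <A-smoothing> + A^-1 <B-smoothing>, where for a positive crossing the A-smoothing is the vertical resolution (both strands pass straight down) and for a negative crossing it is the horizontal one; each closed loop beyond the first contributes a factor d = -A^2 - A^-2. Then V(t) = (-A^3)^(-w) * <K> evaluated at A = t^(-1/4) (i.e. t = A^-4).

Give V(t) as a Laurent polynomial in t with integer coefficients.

The presented braid s2 s1^-1 s1^-1 s1^-1 s2 s1^-1 s1^-1 s1^-1 s1^-1 s2 s2 s2^-1 on 3 strands reduces by inverse Markov moves (closure unchanged at each step):
  Deconjugate: the word is γ·β·γ⁻¹ with γ = s2 (prefix) and γ⁻¹ = s2^-1 (suffix); strip both.
Reduced to β = s1^-1 s1^-1 s1^-1 s2 s1^-1 s1^-1 s1^-1 s1^-1 s2 s2 on 3 strands, 10 crossings.
Compute on β:
Braid: s1^-1 s1^-1 s1^-1 s2 s1^-1 s1^-1 s1^-1 s1^-1 s2 s2 on 3 strands, 10 crossings.
Writhe w = (#positive) - (#negative) = 3 - 7 = -4.
State-sum expansion of <K>. There are 2^10 = 1024 states.
For each crossing: s=0 is the vertical smoothing, s=1 horizontal. Crossing k contributes A^(sign_k * (1 - 2*s_k)); loop factor d = -A^2 - A^-2.
Tabulate the states by total A-exponent and number of loops L (A-exp: L × count):
  A^10: L=8 ×1
  A^8: L=7 ×10
  A^6: L=6 ×44, L=8 ×1
  A^4: L=5 ×112, L=7 ×8
  A^2: L=4 ×182, L=6 ×28
  A^0: L=3 ×194, L=5 ×58
  A^-2: L=2 ×130, L=4 ×79, L=6 ×1
  A^-4: L=1 ×45, L=3 ×70, L=5 ×5
  A^-6: L=2 ×36, L=4 ×9
  A^-8: L=3 ×10
  A^-10: L=4 ×1
Each group contributes A^e * Σ count * d^(L-1):
Powers of d = -A^2 - A^-2: d^2 = A^4 + 2 + A^-4; d^3 = -A^6 - 3*A^2 - 3*A^-2 - A^-6; d^4 = A^8 + 4*A^4 + 6 + 4*A^-4 + A^-8; d^5 = -A^10 - 5*A^6 - 10*A^2 - 10*A^-2 - 5*A^-6 - A^-10; d^6 = A^12 + 6*A^8 + 15*A^4 + 20 + 15*A^-4 + 6*A^-8 + A^-12; d^7 = -A^14 - 7*A^10 - 21*A^6 - 35*A^2 - 35*A^-2 - 21*A^-6 - 7*A^-10 - A^-14.
  A^10 * (d^7) = -A^24 - 7*A^20 - 21*A^16 - 35*A^12 - 35*A^8 - 21*A^4 - 7 - A^-4
  A^8 * (10*d^6) = 10*A^20 + 60*A^16 + 150*A^12 + 200*A^8 + 150*A^4 + 60 + 10*A^-4
  A^6 * (44*d^5 + d^7) = -A^20 - 51*A^16 - 241*A^12 - 475*A^8 - 475*A^4 - 241 - 51*A^-4 - A^-8
  A^4 * (112*d^4 + 8*d^6) = 8*A^16 + 160*A^12 + 568*A^8 + 832*A^4 + 568 + 160*A^-4 + 8*A^-8
  A^2 * (182*d^3 + 28*d^5) = -28*A^12 - 322*A^8 - 826*A^4 - 826 - 322*A^-4 - 28*A^-8
  A^0 * (194*d^2 + 58*d^4) = 58*A^8 + 426*A^4 + 736 + 426*A^-4 + 58*A^-8
  A^-2 * (130*d + 79*d^3 + d^5) = -A^8 - 84*A^4 - 377 - 377*A^-4 - 84*A^-8 - A^-12
  A^-4 * (45 + 70*d^2 + 5*d^4) = 5*A^4 + 90 + 215*A^-4 + 90*A^-8 + 5*A^-12
  A^-6 * (36*d + 9*d^3) = -9 - 63*A^-4 - 63*A^-8 - 9*A^-12
  A^-8 * (10*d^2) = 10*A^-4 + 20*A^-8 + 10*A^-12
  A^-10 * (d^3) = -A^-4 - 3*A^-8 - 3*A^-12 - A^-16
Summing the groups: <K> = -A^24 + 2*A^20 - 4*A^16 + 6*A^12 - 7*A^8 + 7*A^4 - 6 + 6*A^-4 - 3*A^-8 + 2*A^-12 - A^-16
Normalise by the writhe: (-A^3)^(-w) = (-A^3)^(4) = A^12, so f(A) = A^12 * <K> = -A^36 + 2*A^32 - 4*A^28 + 6*A^24 - 7*A^20 + 7*A^16 - 6*A^12 + 6*A^8 - 3*A^4 + 2 - A^-4.
Substitute A = t^(-1/4), i.e. A^e → t^(-e/4): V(t) = -t + 2 - 3*t^-1 + 6*t^-2 - 6*t^-3 + 7*t^-4 - 7*t^-5 + 6*t^-6 - 4*t^-7 + 2*t^-8 - t^-9

Answer: -t + 2 - 3*t^-1 + 6*t^-2 - 6*t^-3 + 7*t^-4 - 7*t^-5 + 6*t^-6 - 4*t^-7 + 2*t^-8 - t^-9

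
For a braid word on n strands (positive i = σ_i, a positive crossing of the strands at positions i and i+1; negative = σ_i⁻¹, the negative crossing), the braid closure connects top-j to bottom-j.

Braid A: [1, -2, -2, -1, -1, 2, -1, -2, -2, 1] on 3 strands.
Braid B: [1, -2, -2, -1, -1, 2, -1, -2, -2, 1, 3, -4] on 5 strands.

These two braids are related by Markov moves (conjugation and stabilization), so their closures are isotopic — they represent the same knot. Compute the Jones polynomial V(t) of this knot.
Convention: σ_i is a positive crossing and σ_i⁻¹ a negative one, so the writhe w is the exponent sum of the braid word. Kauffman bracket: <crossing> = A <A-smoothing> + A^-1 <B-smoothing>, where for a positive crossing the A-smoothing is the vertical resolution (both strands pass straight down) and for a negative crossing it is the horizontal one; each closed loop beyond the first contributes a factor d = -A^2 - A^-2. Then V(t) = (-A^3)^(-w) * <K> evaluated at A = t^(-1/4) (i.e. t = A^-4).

Markov-equivalent braids have isotopic closures, hence identical knot invariants. Strip the Markov moves from each word to reach a common short braid β, then compute V(t) once on β.
Braid A: s1 s2^-1 s2^-1 s1^-1 s1^-1 s2 s1^-1 s2^-1 s2^-1 s1 on 3 strands has no conjugating prefix/suffix or stabilization to strip; take β = s1 s2^-1 s2^-1 s1^-1 s1^-1 s2 s1^-1 s2^-1 s2^-1 s1.
Braid B: s1 s2^-1 s2^-1 s1^-1 s1^-1 s2 s1^-1 s2^-1 s2^-1 s1 s3 s4^-1 on 5 strands reduces by inverse Markov moves (closure unchanged at each step):
  Destabilize: the word has the form β·s4^-1 where s4^-1 occurs only as the final letter (β ∈ B_4); drop it and the last strand → 4 strands.
  Destabilize: the word has the form β·s3 where s3 occurs only as the final letter (β ∈ B_3); drop it and the last strand → 3 strands.
Reduced to β = s1 s2^-1 s2^-1 s1^-1 s1^-1 s2 s1^-1 s2^-1 s2^-1 s1 on 3 strands, 10 crossings.
Both give the same β = s1 s2^-1 s2^-1 s1^-1 s1^-1 s2 s1^-1 s2^-1 s2^-1 s1 on 3 strands, so one state sum suffices:
Braid: s1 s2^-1 s2^-1 s1^-1 s1^-1 s2 s1^-1 s2^-1 s2^-1 s1 on 3 strands, 10 crossings.
Writhe w = (#positive) - (#negative) = 3 - 7 = -4.
State-sum expansion of <K>. There are 2^10 = 1024 states.
Smooth each crossing (0=||, 1=⌣⌢); contribution A^(Σ sign_k(1-2s_k)) * d^(L-1).
Tabulate the states by total A-exponent and number of loops L (A-exp: L × count):
  A^10: L=6 ×1
  A^8: L=5 ×10
  A^6: L=4 ×43, L=6 ×2
  A^4: L=3 ×98, L=5 ×22
  A^2: L=2 ×118, L=4 ×88, L=6 ×4
  A^0: L=1 ×60, L=3 ×162, L=5 ×30
  A^-2: L=2 ×128, L=4 ×79, L=6 ×3
  A^-4: L=1 ×23, L=3 ×84, L=5 ×13
  A^-6: L=2 ×27, L=4 ×18
  A^-8: L=1 ×2, L=3 ×8
  A^-10: L=2 ×1
Each group contributes A^e * Σ count * d^(L-1):
Powers of d = -A^2 - A^-2: d^2 = A^4 + 2 + A^-4; d^3 = -A^6 - 3*A^2 - 3*A^-2 - A^-6; d^4 = A^8 + 4*A^4 + 6 + 4*A^-4 + A^-8; d^5 = -A^10 - 5*A^6 - 10*A^2 - 10*A^-2 - 5*A^-6 - A^-10.
  A^10 * (d^5) = -A^20 - 5*A^16 - 10*A^12 - 10*A^8 - 5*A^4 - 1
  A^8 * (10*d^4) = 10*A^16 + 40*A^12 + 60*A^8 + 40*A^4 + 10
  A^6 * (43*d^3 + 2*d^5) = -2*A^16 - 53*A^12 - 149*A^8 - 149*A^4 - 53 - 2*A^-4
  A^4 * (98*d^2 + 22*d^4) = 22*A^12 + 186*A^8 + 328*A^4 + 186 + 22*A^-4
  A^2 * (118*d + 88*d^3 + 4*d^5) = -4*A^12 - 108*A^8 - 422*A^4 - 422 - 108*A^-4 - 4*A^-8
  A^0 * (60 + 162*d^2 + 30*d^4) = 30*A^8 + 282*A^4 + 564 + 282*A^-4 + 30*A^-8
  A^-2 * (128*d + 79*d^3 + 3*d^5) = -3*A^8 - 94*A^4 - 395 - 395*A^-4 - 94*A^-8 - 3*A^-12
  A^-4 * (23 + 84*d^2 + 13*d^4) = 13*A^4 + 136 + 269*A^-4 + 136*A^-8 + 13*A^-12
  A^-6 * (27*d + 18*d^3) = -18 - 81*A^-4 - 81*A^-8 - 18*A^-12
  A^-8 * (2 + 8*d^2) = 8*A^-4 + 18*A^-8 + 8*A^-12
  A^-10 * (d) = -A^-8 - A^-12
Summing the groups: <K> = -A^20 + 3*A^16 - 5*A^12 + 6*A^8 - 7*A^4 + 7 - 5*A^-4 + 4*A^-8 - A^-12
Normalise by the writhe: (-A^3)^(-w) = (-A^3)^(4) = A^12, so f(A) = A^12 * <K> = -A^32 + 3*A^28 - 5*A^24 + 6*A^20 - 7*A^16 + 7*A^12 - 5*A^8 + 4*A^4 - 1.
Substitute A = t^(-1/4), i.e. A^e → t^(-e/4): V(t) = -1 + 4*t^-1 - 5*t^-2 + 7*t^-3 - 7*t^-4 + 6*t^-5 - 5*t^-6 + 3*t^-7 - t^-8

Answer: -1 + 4*t^-1 - 5*t^-2 + 7*t^-3 - 7*t^-4 + 6*t^-5 - 5*t^-6 + 3*t^-7 - t^-8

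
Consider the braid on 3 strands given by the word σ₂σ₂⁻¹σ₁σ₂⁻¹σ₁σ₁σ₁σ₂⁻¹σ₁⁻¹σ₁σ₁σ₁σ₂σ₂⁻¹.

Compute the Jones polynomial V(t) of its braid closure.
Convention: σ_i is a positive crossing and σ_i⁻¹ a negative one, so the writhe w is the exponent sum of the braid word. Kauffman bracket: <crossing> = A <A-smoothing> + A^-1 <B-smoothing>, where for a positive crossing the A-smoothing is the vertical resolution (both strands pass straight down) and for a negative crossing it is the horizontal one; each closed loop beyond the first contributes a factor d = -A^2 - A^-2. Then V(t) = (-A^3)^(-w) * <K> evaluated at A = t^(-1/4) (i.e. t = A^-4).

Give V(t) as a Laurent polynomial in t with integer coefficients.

t^8 - 2*t^7 + 3*t^6 - 4*t^5 + 3*t^4 - 3*t^3 + 3*t^2 - t + 1

Derivation:
The presented braid s2 s2^-1 s1 s2^-1 s1 s1 s1 s2^-1 s1^-1 s1 s1 s1 s2 s2^-1 on 3 strands reduces by inverse Markov moves (closure unchanged at each step):
  Deconjugate: the word is γ·β·γ⁻¹ with γ = s2 s2^-1 (prefix) and γ⁻¹ = s2 s2^-1 (suffix); strip both.
Reduced to β = s1 s2^-1 s1 s1 s1 s2^-1 s1^-1 s1 s1 s1 on 3 strands, 10 crossings.
Compute on β:
First cancel adjacent σ_i σ_i⁻¹ pairs (Reidemeister II — same braid, same closure): s1 s2^-1 s1 s1 s1 s2^-1 s1^-1 s1 s1 s1 → s1 s2^-1 s1 s1 s1 s2^-1 s1 s1.
Braid: s1 s2^-1 s1 s1 s1 s2^-1 s1 s1 on 3 strands, 8 crossings.
Writhe w = (#positive) - (#negative) = 6 - 2 = 4.
Enumerate smoothing states for the bracket polynomial. There are 2^8 = 256 states.
Each crossing splits two ways (0=vertical, 1=horizontal). The state's weight is A^(#A-smoothings - #B-smoothings) * d^(loops - 1).
Tabulate the states by total A-exponent and number of loops L (A-exp: L × count):
  A^8: L=3 ×1
  A^6: L=2 ×8
  A^4: L=1 ×21, L=3 ×7
  A^2: L=2 ×54, L=4 ×2
  A^0: L=3 ×70
  A^-2: L=4 ×56
  A^-4: L=5 ×28
  A^-6: L=6 ×8
  A^-8: L=7 ×1
Each group contributes A^e * Σ count * d^(L-1):
Powers of d = -A^2 - A^-2: d^2 = A^4 + 2 + A^-4; d^3 = -A^6 - 3*A^2 - 3*A^-2 - A^-6; d^4 = A^8 + 4*A^4 + 6 + 4*A^-4 + A^-8; d^5 = -A^10 - 5*A^6 - 10*A^2 - 10*A^-2 - 5*A^-6 - A^-10; d^6 = A^12 + 6*A^8 + 15*A^4 + 20 + 15*A^-4 + 6*A^-8 + A^-12.
  A^8 * (d^2) = A^12 + 2*A^8 + A^4
  A^6 * (8*d) = -8*A^8 - 8*A^4
  A^4 * (21 + 7*d^2) = 7*A^8 + 35*A^4 + 7
  A^2 * (54*d + 2*d^3) = -2*A^8 - 60*A^4 - 60 - 2*A^-4
  A^0 * (70*d^2) = 70*A^4 + 140 + 70*A^-4
  A^-2 * (56*d^3) = -56*A^4 - 168 - 168*A^-4 - 56*A^-8
  A^-4 * (28*d^4) = 28*A^4 + 112 + 168*A^-4 + 112*A^-8 + 28*A^-12
  A^-6 * (8*d^5) = -8*A^4 - 40 - 80*A^-4 - 80*A^-8 - 40*A^-12 - 8*A^-16
  A^-8 * (d^6) = A^4 + 6 + 15*A^-4 + 20*A^-8 + 15*A^-12 + 6*A^-16 + A^-20
Summing the groups: <K> = A^12 - A^8 + 3*A^4 - 3 + 3*A^-4 - 4*A^-8 + 3*A^-12 - 2*A^-16 + A^-20
Normalise by the writhe: (-A^3)^(-w) = (-A^3)^(-4) = A^-12, so f(A) = A^-12 * <K> = 1 - A^-4 + 3*A^-8 - 3*A^-12 + 3*A^-16 - 4*A^-20 + 3*A^-24 - 2*A^-28 + A^-32.
Substitute A = t^(-1/4), i.e. A^e → t^(-e/4): V(t) = t^8 - 2*t^7 + 3*t^6 - 4*t^5 + 3*t^4 - 3*t^3 + 3*t^2 - t + 1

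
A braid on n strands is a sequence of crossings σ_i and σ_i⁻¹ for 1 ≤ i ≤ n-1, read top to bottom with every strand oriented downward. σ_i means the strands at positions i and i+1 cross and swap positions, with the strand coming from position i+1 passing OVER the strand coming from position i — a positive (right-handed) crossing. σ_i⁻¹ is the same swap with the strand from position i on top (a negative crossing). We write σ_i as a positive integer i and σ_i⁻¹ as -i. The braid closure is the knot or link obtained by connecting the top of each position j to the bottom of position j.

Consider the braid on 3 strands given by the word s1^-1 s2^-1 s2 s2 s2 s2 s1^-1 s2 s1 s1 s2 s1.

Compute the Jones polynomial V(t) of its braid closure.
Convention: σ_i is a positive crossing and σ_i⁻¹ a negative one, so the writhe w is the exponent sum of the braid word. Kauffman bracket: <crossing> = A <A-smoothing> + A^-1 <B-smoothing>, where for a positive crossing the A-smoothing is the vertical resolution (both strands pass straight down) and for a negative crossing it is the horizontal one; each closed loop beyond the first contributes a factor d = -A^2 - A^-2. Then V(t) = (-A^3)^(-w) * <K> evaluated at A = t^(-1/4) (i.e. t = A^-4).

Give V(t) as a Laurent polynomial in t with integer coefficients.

The presented braid s1^-1 s2^-1 s2 s2 s2 s2 s1^-1 s2 s1 s1 s2 s1 on 3 strands reduces by inverse Markov moves (closure unchanged at each step):
  Deconjugate: the word is γ·β·γ⁻¹ with γ = s1^-1 s2^-1 (prefix) and γ⁻¹ = s2 s1 (suffix); strip both.
Reduced to β = s2 s2 s2 s2 s1^-1 s2 s1 s1 on 3 strands, 8 crossings.
Compute on β:
Braid: s2 s2 s2 s2 s1^-1 s2 s1 s1 on 3 strands, 8 crossings.
Writhe w = (#positive) - (#negative) = 7 - 1 = 6.
State-sum expansion of <K>. There are 2^8 = 256 states.
Smooth each crossing (0=||, 1=⌣⌢); contribution A^(Σ sign_k(1-2s_k)) * d^(L-1).
Tabulate the states by total A-exponent and number of loops L (A-exp: L × count):
  A^8: L=2 ×1
  A^6: L=1 ×5, L=3 ×3
  A^4: L=2 ×27, L=4 ×1
  A^2: L=1 ×18, L=3 ×38
  A^0: L=2 ×41, L=4 ×29
  A^-2: L=3 ×44, L=5 ×12
  A^-4: L=4 ×26, L=6 ×2
  A^-6: L=5 ×8
  A^-8: L=6 ×1
Each group contributes A^e * Σ count * d^(L-1):
Powers of d = -A^2 - A^-2: d^2 = A^4 + 2 + A^-4; d^3 = -A^6 - 3*A^2 - 3*A^-2 - A^-6; d^4 = A^8 + 4*A^4 + 6 + 4*A^-4 + A^-8; d^5 = -A^10 - 5*A^6 - 10*A^2 - 10*A^-2 - 5*A^-6 - A^-10.
  A^8 * (d) = -A^10 - A^6
  A^6 * (5 + 3*d^2) = 3*A^10 + 11*A^6 + 3*A^2
  A^4 * (27*d + d^3) = -A^10 - 30*A^6 - 30*A^2 - A^-2
  A^2 * (18 + 38*d^2) = 38*A^6 + 94*A^2 + 38*A^-2
  A^0 * (41*d + 29*d^3) = -29*A^6 - 128*A^2 - 128*A^-2 - 29*A^-6
  A^-2 * (44*d^2 + 12*d^4) = 12*A^6 + 92*A^2 + 160*A^-2 + 92*A^-6 + 12*A^-10
  A^-4 * (26*d^3 + 2*d^5) = -2*A^6 - 36*A^2 - 98*A^-2 - 98*A^-6 - 36*A^-10 - 2*A^-14
  A^-6 * (8*d^4) = 8*A^2 + 32*A^-2 + 48*A^-6 + 32*A^-10 + 8*A^-14
  A^-8 * (d^5) = -A^2 - 5*A^-2 - 10*A^-6 - 10*A^-10 - 5*A^-14 - A^-18
Summing the groups: <K> = A^10 - A^6 + 2*A^2 - 2*A^-2 + 3*A^-6 - 2*A^-10 + A^-14 - A^-18
Normalise by the writhe: (-A^3)^(-w) = (-A^3)^(-6) = A^-18, so f(A) = A^-18 * <K> = A^-8 - A^-12 + 2*A^-16 - 2*A^-20 + 3*A^-24 - 2*A^-28 + A^-32 - A^-36.
Substitute A = t^(-1/4), i.e. A^e → t^(-e/4): V(t) = -t^9 + t^8 - 2*t^7 + 3*t^6 - 2*t^5 + 2*t^4 - t^3 + t^2

Answer: -t^9 + t^8 - 2*t^7 + 3*t^6 - 2*t^5 + 2*t^4 - t^3 + t^2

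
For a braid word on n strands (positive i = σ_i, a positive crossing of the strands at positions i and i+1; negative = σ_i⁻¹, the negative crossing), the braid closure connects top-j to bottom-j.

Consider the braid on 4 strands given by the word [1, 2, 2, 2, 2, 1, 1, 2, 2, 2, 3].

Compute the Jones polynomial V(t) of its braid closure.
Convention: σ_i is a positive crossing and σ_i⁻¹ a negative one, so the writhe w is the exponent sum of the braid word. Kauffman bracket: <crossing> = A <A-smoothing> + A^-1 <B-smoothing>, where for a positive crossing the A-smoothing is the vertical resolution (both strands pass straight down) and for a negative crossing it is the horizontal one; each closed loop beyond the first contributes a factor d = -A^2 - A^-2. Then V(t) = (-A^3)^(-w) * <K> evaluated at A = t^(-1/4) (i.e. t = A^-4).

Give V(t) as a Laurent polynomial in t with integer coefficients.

The presented braid s1 s2 s2 s2 s2 s1 s1 s2 s2 s2 s3 on 4 strands reduces by inverse Markov moves (closure unchanged at each step):
  Destabilize: the word has the form β·s3 where s3 occurs only as the final letter (β ∈ B_3); drop it and the last strand → 3 strands.
Reduced to β = s1 s2 s2 s2 s2 s1 s1 s2 s2 s2 on 3 strands, 10 crossings.
Compute on β:
Braid: s1 s2 s2 s2 s2 s1 s1 s2 s2 s2 on 3 strands, 10 crossings.
Writhe w = (#positive) - (#negative) = 10 - 0 = 10.
State-sum expansion of <K>. There are 2^10 = 1024 states.
Each crossing splits two ways (0=vertical, 1=horizontal). The state's weight is A^(#A-smoothings - #B-smoothings) * d^(loops - 1).
Tabulate the states by total A-exponent and number of loops L (A-exp: L × count):
  A^10: L=3 ×1
  A^8: L=2 ×10
  A^6: L=1 ×21, L=3 ×24
  A^4: L=2 ×84, L=4 ×36
  A^2: L=1 ×24, L=3 ×151, L=5 ×35
  A^0: L=2 ×72, L=4 ×159, L=6 ×21
  A^-2: L=3 ×98, L=5 ×105, L=7 ×7
  A^-4: L=4 ×76, L=6 ×43, L=8 ×1
  A^-6: L=5 ×35, L=7 ×10
  A^-8: L=6 ×9, L=8 ×1
  A^-10: L=7 ×1
Each group contributes A^e * Σ count * d^(L-1):
Powers of d = -A^2 - A^-2: d^2 = A^4 + 2 + A^-4; d^3 = -A^6 - 3*A^2 - 3*A^-2 - A^-6; d^4 = A^8 + 4*A^4 + 6 + 4*A^-4 + A^-8; d^5 = -A^10 - 5*A^6 - 10*A^2 - 10*A^-2 - 5*A^-6 - A^-10; d^6 = A^12 + 6*A^8 + 15*A^4 + 20 + 15*A^-4 + 6*A^-8 + A^-12; d^7 = -A^14 - 7*A^10 - 21*A^6 - 35*A^2 - 35*A^-2 - 21*A^-6 - 7*A^-10 - A^-14.
  A^10 * (d^2) = A^14 + 2*A^10 + A^6
  A^8 * (10*d) = -10*A^10 - 10*A^6
  A^6 * (21 + 24*d^2) = 24*A^10 + 69*A^6 + 24*A^2
  A^4 * (84*d + 36*d^3) = -36*A^10 - 192*A^6 - 192*A^2 - 36*A^-2
  A^2 * (24 + 151*d^2 + 35*d^4) = 35*A^10 + 291*A^6 + 536*A^2 + 291*A^-2 + 35*A^-6
  A^0 * (72*d + 159*d^3 + 21*d^5) = -21*A^10 - 264*A^6 - 759*A^2 - 759*A^-2 - 264*A^-6 - 21*A^-10
  A^-2 * (98*d^2 + 105*d^4 + 7*d^6) = 7*A^10 + 147*A^6 + 623*A^2 + 966*A^-2 + 623*A^-6 + 147*A^-10 + 7*A^-14
  A^-4 * (76*d^3 + 43*d^5 + d^7) = -A^10 - 50*A^6 - 312*A^2 - 693*A^-2 - 693*A^-6 - 312*A^-10 - 50*A^-14 - A^-18
  A^-6 * (35*d^4 + 10*d^6) = 10*A^6 + 95*A^2 + 290*A^-2 + 410*A^-6 + 290*A^-10 + 95*A^-14 + 10*A^-18
  A^-8 * (9*d^5 + d^7) = -A^6 - 16*A^2 - 66*A^-2 - 125*A^-6 - 125*A^-10 - 66*A^-14 - 16*A^-18 - A^-22
  A^-10 * (d^6) = A^2 + 6*A^-2 + 15*A^-6 + 20*A^-10 + 15*A^-14 + 6*A^-18 + A^-22
Summing the groups: <K> = A^14 + A^6 - A^-2 + A^-6 - A^-10 + A^-14 - A^-18
Normalise by the writhe: (-A^3)^(-w) = (-A^3)^(-10) = A^-30, so f(A) = A^-30 * <K> = A^-16 + A^-24 - A^-32 + A^-36 - A^-40 + A^-44 - A^-48.
Substitute A = t^(-1/4), i.e. A^e → t^(-e/4): V(t) = -t^12 + t^11 - t^10 + t^9 - t^8 + t^6 + t^4

Answer: -t^12 + t^11 - t^10 + t^9 - t^8 + t^6 + t^4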